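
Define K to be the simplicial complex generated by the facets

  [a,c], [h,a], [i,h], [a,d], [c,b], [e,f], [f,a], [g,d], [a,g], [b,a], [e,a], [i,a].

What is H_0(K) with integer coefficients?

Take the total order a < b < c < d < e < f < g < h < i on the vertex set. Then K (dimension 1) consists of the simplices:

  0-simplices (9): a, b, c, d, e, f, g, h, i
  1-simplices (12): ab, ac, ad, ae, af, ag, ah, ai, bc, dg, ef, hi

Hence C_0 ≅ Z^9, C_1 ≅ Z^12.

Boundary ∂_1: C_1 → C_0 sends each edge [p,q] (with p < q) to q − p. For instance
  ∂ef = f − e.
The 9×12 boundary matrix has rank 8 and Smith normal form diag(1,1,1,1,1,1,1,1).

From H_k ≅ ker(∂_k) / im(∂_{k+1}) we obtain:

  H_0: rank C_0 − rank ∂_1 = 9 − 8 = 1, and the invariant factors of ∂_1 are all 1, so H_0 ≅ Z.

(K is a triangulation of a wedge of 4 circles.)

H_0 ≅ Z.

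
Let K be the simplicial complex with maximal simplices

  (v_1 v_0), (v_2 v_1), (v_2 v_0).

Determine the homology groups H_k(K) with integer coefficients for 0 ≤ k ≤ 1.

H_0 ≅ Z,  H_1 ≅ Z.

Fix the vertex order v_0 < v_1 < v_2 and write every simplex with vertices in increasing order. Then dim K = 1 and the simplices of K are:

  0-simplices (3): [v_0], [v_1], [v_2]
  1-simplices (3): [v_0,v_1], [v_0,v_2], [v_1,v_2]

so the chain groups are C_0 ≅ Z^3, C_1 ≅ Z^3.

∂_1: C_1 → C_0 is given by ∂[p,q] = [q] − [p].
As a 3×3 matrix over Z this has rank 2, with invariant factors (1,1).

From H_k ≅ ker(∂_k) / im(∂_{k+1}) we obtain:

  H_0: rank C_0 − rank ∂_1 = 3 − 2 = 1, and the invariant factors of ∂_1 are all 1, so H_0 ≅ Z.
  H_1: rank ker ∂_1 − rank ∂_2 = (3 − 2) − 0 = 1, and there is no ∂_2, so H_1 ≅ Z.

(K is a triangulation of the circle S^1.)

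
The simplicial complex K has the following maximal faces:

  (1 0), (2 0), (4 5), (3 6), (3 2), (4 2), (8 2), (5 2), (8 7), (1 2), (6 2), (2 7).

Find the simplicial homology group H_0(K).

H_0 = Z.

K has 9 vertices, 12 edges.
rank ∂_0 = 0, rank ∂_1 = 8 ⇒ b_0 = 9 − 0 − 8 = 1; all invariant factors of ∂_1 are 1 so no torsion. So H_0 ≅ Z.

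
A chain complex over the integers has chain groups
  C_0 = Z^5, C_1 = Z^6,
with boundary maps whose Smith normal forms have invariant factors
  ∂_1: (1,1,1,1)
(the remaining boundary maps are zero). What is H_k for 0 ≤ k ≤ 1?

H_0: b_0 = 5 − 0 − 4 = 1; torsion from ∂_1 factors > 1: none. So H_0 = Z.
H_1: b_1 = 6 − 4 − 0 = 2; torsion from ∂_2 factors > 1: none. So H_1 = Z^2.

H_0 = Z,  H_1 = Z^2.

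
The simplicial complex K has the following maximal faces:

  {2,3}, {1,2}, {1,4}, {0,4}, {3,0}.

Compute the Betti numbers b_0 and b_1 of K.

b_0 = 1, b_1 = 1.

We work with the vertex ordering 0 < 1 < 2 < 3 < 4. The simplices of K, each written with vertices in increasing order, are:

  0-simplices (5): [0], [1], [2], [3], [4]
  1-simplices (5): [0,3], [0,4], [1,2], [1,4], [2,3]

Hence C_0 ≅ Z^5, C_1 ≅ Z^5.

∂_1: C_1 → C_0 sends each edge [p,q] (with p < q) to q − p. For instance
  ∂[2,3] = [3] − [2].
This gives a 5×5 integer matrix of rank 4; reducing to Smith normal form yields diagonal entries (1,1,1,1).

From H_k ≅ ker(∂_k) / im(∂_{k+1}) we obtain:

  H_0: rank C_0 − rank ∂_1 = 5 − 4 = 1, and the invariant factors of ∂_1 are all 1, so H_0 ≅ Z.
  H_1: rank ker ∂_1 − rank ∂_2 = (5 − 4) − 0 = 1, and there is no ∂_2, so H_1 ≅ Z.

As a check, the Euler characteristic is 5 − 5 = 0, which agrees with 1 − 1 = 0.
(K is a triangulation of the circle S^1.)

Hence the Betti numbers are b_0 = 1, b_1 = 1.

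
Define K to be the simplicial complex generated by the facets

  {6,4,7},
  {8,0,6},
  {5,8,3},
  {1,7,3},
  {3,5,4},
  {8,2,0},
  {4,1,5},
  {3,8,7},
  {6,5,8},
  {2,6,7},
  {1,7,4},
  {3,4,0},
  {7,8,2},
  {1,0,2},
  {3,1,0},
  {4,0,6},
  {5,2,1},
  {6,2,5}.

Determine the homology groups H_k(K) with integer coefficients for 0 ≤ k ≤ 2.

Take the total order 0 < 1 < 2 < 3 < 4 < 5 < 6 < 7 < 8 on the vertex set. Then K (dimension 2) consists of the simplices:

  0-simplices (9): [0], [1], [2], [3], [4], [5], [6], [7], [8]
  1-simplices (27): (27 of them)
  2-simplices (18): [0,1,2], [0,1,3], [0,2,8], [0,3,4], [0,4,6], [0,6,8], [1,2,5], [1,3,7], [1,4,5], [1,4,7], [2,5,6], [2,6,7], [2,7,8], [3,4,5], [3,5,8], [3,7,8], [4,6,7], [5,6,8]

so the chain groups are C_0 ≅ Z^9, C_1 ≅ Z^27, C_2 ≅ Z^18.

Boundary ∂_1: C_1 → C_0 sends each edge [p,q] (with p < q) to q − p.
The resulting 9×27 matrix has rank 8, and its Smith normal form has invariant factors (1,1,1,1,1,1,1,1).

The boundary map ∂_2: C_2 → C_1 acts by ∂[p,q,r] = [q,r] − [p,r] + [p,q]. For instance
  ∂[2,5,6] = [5,6] − [2,6] + [2,5],
  ∂[1,4,5] = [4,5] − [1,5] + [1,4].
As a 27×18 matrix over Z this has rank 18, with invariant factors (1,1,1,1,1,1,1,1,1,1,1,1,1,1,1,1,1,2).

Reading off H_k = ker ∂_k / im ∂_{k+1}:

  H_0: rank C_0 − rank ∂_1 = 9 − 8 = 1, and the invariant factors of ∂_1 are all 1, so H_0 = Z.
  H_1: rank ker ∂_1 − rank ∂_2 = (27 − 8) − 18 = 1, and ∂_2 has invariant factor 2 > 1, so H_1 = Z ⊕ Z/2.
  H_2: rank ker ∂_2 − rank ∂_3 = (18 − 18) − 0 = 0, and there is no ∂_3, so H_2 = 0.

(K is a triangulation of the Klein bottle.)

H_0 = Z,  H_1 = Z ⊕ Z/2,  H_2 = 0.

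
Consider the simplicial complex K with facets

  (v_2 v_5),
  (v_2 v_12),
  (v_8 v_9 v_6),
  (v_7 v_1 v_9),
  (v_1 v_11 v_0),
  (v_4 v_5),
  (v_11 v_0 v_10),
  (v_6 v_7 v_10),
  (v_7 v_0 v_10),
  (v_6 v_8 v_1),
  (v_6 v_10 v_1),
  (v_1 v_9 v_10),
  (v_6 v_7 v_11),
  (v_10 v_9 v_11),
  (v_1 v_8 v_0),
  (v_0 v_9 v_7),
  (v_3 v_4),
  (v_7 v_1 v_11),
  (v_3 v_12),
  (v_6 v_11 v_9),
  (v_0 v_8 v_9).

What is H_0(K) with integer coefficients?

K has 13 vertices, 29 edges, 16 triangles.
rank ∂_0 = 0, rank ∂_1 = 11 ⇒ b_0 = 13 − 0 − 11 = 2; all invariant factors of ∂_1 are 1 so no torsion. So H_0 ≅ Z^2.

H_0 ≅ Z^2.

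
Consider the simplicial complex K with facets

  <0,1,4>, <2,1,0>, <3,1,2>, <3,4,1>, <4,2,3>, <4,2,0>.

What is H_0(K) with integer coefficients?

Order the vertices as 0 < 1 < 2 < 3 < 4. Listing each simplex with vertices in this order, K has dimension 2 with simplices:

  0-simplices (5): [0], [1], [2], [3], [4]
  1-simplices (9): [0,1], [0,2], [0,4], [1,2], [1,3], [1,4], [2,3], [2,4], [3,4]
  2-simplices (6): [0,1,2], [0,1,4], [0,2,4], [1,2,3], [1,3,4], [2,3,4]

giving chain groups C_0 ≅ Z^5, C_1 ≅ Z^9, C_2 ≅ Z^6.

Boundary ∂_1: C_1 → C_0 sends each edge [p,q] (with p < q) to q − p. For instance
  ∂[1,2] = [2] − [1].
As a 5×9 matrix over Z this has rank 4, with invariant factors (1,1,1,1).

∂_2: C_2 → C_1 maps a triangle to the signed sum of its edges. For instance
  ∂[0,1,2] = [1,2] − [0,2] + [0,1],
  ∂[1,3,4] = [3,4] − [1,4] + [1,3].
As a 9×6 matrix over Z this has rank 5, with invariant factors (1,1,1,1,1).

From H_k ≅ ker(∂_k) / im(∂_{k+1}) we obtain:

  H_0: rank C_0 − rank ∂_1 = 5 − 4 = 1, and the invariant factors of ∂_1 are all 1, so H_0 ≅ Z.

(K is a triangulation of the 2-sphere S^2.)

H_0 ≅ Z.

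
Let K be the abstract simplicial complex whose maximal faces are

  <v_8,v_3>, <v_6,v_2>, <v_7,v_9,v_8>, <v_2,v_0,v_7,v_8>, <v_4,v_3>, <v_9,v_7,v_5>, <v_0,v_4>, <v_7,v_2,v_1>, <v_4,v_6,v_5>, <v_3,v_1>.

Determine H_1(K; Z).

H_1 = Z^4.

Fix the vertex order v_0 < v_1 < v_2 < v_3 < v_4 < v_5 < v_6 < v_7 < v_8 < v_9 and write every simplex with vertices in increasing order. Then dim K = 3 and the simplices of K are:

  0-simplices (10): [v_0], [v_1], [v_2], [v_3], [v_4], [v_5], [v_6], [v_7], [v_8], [v_9]
  1-simplices (20): (20 of them)
  2-simplices (8): [v_0,v_2,v_7], [v_0,v_2,v_8], [v_0,v_7,v_8], [v_1,v_2,v_7], [v_2,v_7,v_8], [v_4,v_5,v_6], [v_5,v_7,v_9], [v_7,v_8,v_9]
  3-simplices (1): [v_0,v_2,v_7,v_8]

so the chain groups are C_0 ≅ Z^10, C_1 ≅ Z^20, C_2 ≅ Z^8, C_3 ≅ Z^1.

Boundary ∂_1: C_1 → C_0 is given by ∂[p,q] = [q] − [p]. For instance
  ∂[v_5,v_9] = [v_9] − [v_5].
As a 10×20 matrix over Z this has rank 9, with invariant factors (1,1,1,1,1,1,1,1,1).

Boundary ∂_2: C_2 → C_1 maps a triangle to the signed sum of its edges. For instance
  ∂[v_5,v_7,v_9] = [v_7,v_9] − [v_5,v_9] + [v_5,v_7],
  ∂[v_7,v_8,v_9] = [v_8,v_9] − [v_7,v_9] + [v_7,v_8].
The 20×8 boundary matrix has rank 7 and Smith normal form diag(1,1,1,1,1,1,1).

Boundary ∂_3: C_3 → C_2 sends each 3-simplex σ to the alternating sum Σ_i (−1)^i (σ with its i-th vertex removed). For instance
  ∂[v_0,v_2,v_7,v_8] = [v_2,v_7,v_8] − [v_0,v_7,v_8] + [v_0,v_2,v_8] − [v_0,v_2,v_7].
This gives a 8×1 integer matrix of rank 1; reducing to Smith normal form yields diagonal entries (1).

Now H_k = ker ∂_k / im ∂_{k+1}, so:

  H_1: rank ker ∂_1 − rank ∂_2 = (20 − 9) − 7 = 4, and the invariant factors of ∂_2 are all 1, so H_1 = Z^4.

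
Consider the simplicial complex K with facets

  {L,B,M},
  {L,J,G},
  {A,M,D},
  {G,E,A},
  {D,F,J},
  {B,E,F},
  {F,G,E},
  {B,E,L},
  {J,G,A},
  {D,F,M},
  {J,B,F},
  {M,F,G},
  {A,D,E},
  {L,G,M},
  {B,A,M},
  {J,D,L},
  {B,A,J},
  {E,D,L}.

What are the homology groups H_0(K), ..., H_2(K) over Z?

H_0 = Z,  H_1 = Z^2,  H_2 = Z.

Order the vertices as A < B < D < E < F < G < J < L < M. Listing each simplex with vertices in this order, K has dimension 2 with simplices:

  0-simplices (9): A, B, D, E, F, G, J, L, M
  1-simplices (27): AB, AD, AE, AG, AJ, AM, BE, BF, BJ, BL, BM, DE, DF, DJ, DL, DM, EF, EG, EL, FG, FJ, FM, GJ, GL, GM, JL, LM
  2-simplices (18): ABJ, ABM, ADE, ADM, AEG, AGJ, BEF, BEL, BFJ, BLM, DEL, DFJ, DFM, DJL, EFG, FGM, GJL, GLM

giving chain groups C_0 ≅ Z^9, C_1 ≅ Z^27, C_2 ≅ Z^18.

The boundary map ∂_1: C_1 → C_0 sends each edge [p,q] (with p < q) to q − p. For instance
  ∂FM = M − F.
As a 9×27 matrix over Z this has rank 8, with invariant factors (1,1,1,1,1,1,1,1).

∂_2: C_2 → C_1 acts by ∂[p,q,r] = [q,r] − [p,r] + [p,q]. For instance
  ∂EFG = FG − EG + EF,
  ∂ABM = BM − AM + AB.
As a 27×18 matrix over Z this has rank 17, with invariant factors (1,1,1,1,1,1,1,1,1,1,1,1,1,1,1,1,1).

Computing H_k = (kernel of ∂_k) / (image of ∂_{k+1}):

  H_0: rank C_0 − rank ∂_1 = 9 − 8 = 1, and the invariant factors of ∂_1 are all 1, so H_0 = Z.
  H_1: rank ker ∂_1 − rank ∂_2 = (27 − 8) − 17 = 2, and the invariant factors of ∂_2 are all 1, so H_1 = Z^2.
  H_2: rank ker ∂_2 − rank ∂_3 = (18 − 17) − 0 = 1, and there is no ∂_3, so H_2 = Z.

(K is a triangulation of the torus T^2.)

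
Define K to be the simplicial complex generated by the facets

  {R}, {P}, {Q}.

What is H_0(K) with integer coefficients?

Take the total order P < Q < R on the vertex set. Then K (dimension 0) consists of the simplices:

  0-simplices (3): P, Q, R

giving chain groups C_0 ≅ Z^3.

Computing H_k = (kernel of ∂_k) / (image of ∂_{k+1}):

  H_0: rank C_0 − rank ∂_1 = 3 − 0 = 3, and there is no ∂_1, so H_0 = Z^3.

H_0 = Z^3.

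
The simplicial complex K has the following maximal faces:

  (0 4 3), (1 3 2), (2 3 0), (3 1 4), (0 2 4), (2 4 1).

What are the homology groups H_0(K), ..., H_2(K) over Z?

H_0 = Z,  H_1 = 0,  H_2 = Z.

Fix the vertex order 0 < 1 < 2 < 3 < 4 and write every simplex with vertices in increasing order. Then dim K = 2 and the simplices of K are:

  0-simplices (5): [0], [1], [2], [3], [4]
  1-simplices (9): [0,2], [0,3], [0,4], [1,2], [1,3], [1,4], [2,3], [2,4], [3,4]
  2-simplices (6): [0,2,3], [0,2,4], [0,3,4], [1,2,3], [1,2,4], [1,3,4]

giving chain groups C_0 ≅ Z^5, C_1 ≅ Z^9, C_2 ≅ Z^6.

The boundary map ∂_1: C_1 → C_0 sends each edge [p,q] (with p < q) to q − p.
As a 5×9 matrix over Z this has rank 4, with invariant factors (1,1,1,1).

∂_2: C_2 → C_1 sends each 2-simplex [p,q,r] to [q,r] − [p,r] + [p,q]. For instance
  ∂[1,2,3] = [2,3] − [1,3] + [1,2],
  ∂[0,2,3] = [2,3] − [0,3] + [0,2].
The resulting 9×6 matrix has rank 5, and its Smith normal form has invariant factors (1,1,1,1,1).

Now H_k = ker ∂_k / im ∂_{k+1}, so:

  H_0: rank C_0 − rank ∂_1 = 5 − 4 = 1, and the invariant factors of ∂_1 are all 1, so H_0 = Z.
  H_1: rank ker ∂_1 − rank ∂_2 = (9 − 4) − 5 = 0, and the invariant factors of ∂_2 are all 1, so H_1 = 0.
  H_2: rank ker ∂_2 − rank ∂_3 = (6 − 5) − 0 = 1, and there is no ∂_3, so H_2 = Z.

(K is a triangulation of the 2-sphere S^2.)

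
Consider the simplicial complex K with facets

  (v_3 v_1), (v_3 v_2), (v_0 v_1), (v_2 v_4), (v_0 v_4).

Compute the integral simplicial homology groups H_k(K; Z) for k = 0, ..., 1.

H_0 = Z,  H_1 = Z.

Take the total order v_0 < v_1 < v_2 < v_3 < v_4 on the vertex set. Then K (dimension 1) consists of the simplices:

  0-simplices (5): [v_0], [v_1], [v_2], [v_3], [v_4]
  1-simplices (5): [v_0,v_1], [v_0,v_4], [v_1,v_3], [v_2,v_3], [v_2,v_4]

so the chain groups are C_0 ≅ Z^5, C_1 ≅ Z^5.

Boundary ∂_1: C_1 → C_0 sends each edge [p,q] (with p < q) to q − p. For instance
  ∂[v_1,v_3] = [v_3] − [v_1].
This gives a 5×5 integer matrix of rank 4; reducing to Smith normal form yields diagonal entries (1,1,1,1).

Computing H_k = (kernel of ∂_k) / (image of ∂_{k+1}):

  H_0: rank C_0 − rank ∂_1 = 5 − 4 = 1, and the invariant factors of ∂_1 are all 1, so H_0 ≅ Z.
  H_1: rank ker ∂_1 − rank ∂_2 = (5 − 4) − 0 = 1, and there is no ∂_2, so H_1 ≅ Z.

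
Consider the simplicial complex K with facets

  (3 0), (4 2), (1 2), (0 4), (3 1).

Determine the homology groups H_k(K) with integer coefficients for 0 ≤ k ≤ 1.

H_0 ≅ Z,  H_1 ≅ Z.

Take the total order 0 < 1 < 2 < 3 < 4 on the vertex set. Then K (dimension 1) consists of the simplices:

  0-simplices (5): [0], [1], [2], [3], [4]
  1-simplices (5): [0,3], [0,4], [1,2], [1,3], [2,4]

giving chain groups C_0 ≅ Z^5, C_1 ≅ Z^5.

∂_1: C_1 → C_0 is given by ∂[p,q] = [q] − [p].
The 5×5 boundary matrix has rank 4 and Smith normal form diag(1,1,1,1).

Computing H_k = (kernel of ∂_k) / (image of ∂_{k+1}):

  H_0: rank C_0 − rank ∂_1 = 5 − 4 = 1, and the invariant factors of ∂_1 are all 1, so H_0 ≅ Z.
  H_1: rank ker ∂_1 − rank ∂_2 = (5 − 4) − 0 = 1, and there is no ∂_2, so H_1 ≅ Z.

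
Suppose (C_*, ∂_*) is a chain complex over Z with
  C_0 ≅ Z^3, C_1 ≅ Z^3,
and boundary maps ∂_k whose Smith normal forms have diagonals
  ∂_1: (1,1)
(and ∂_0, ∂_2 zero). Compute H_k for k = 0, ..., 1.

H_0: b_0 = 3 − 0 − 2 = 1; torsion from ∂_1 factors > 1: none. So H_0 ≅ Z.
H_1: b_1 = 3 − 2 − 0 = 1; torsion from ∂_2 factors > 1: none. So H_1 ≅ Z.

H_0 ≅ Z,  H_1 ≅ Z.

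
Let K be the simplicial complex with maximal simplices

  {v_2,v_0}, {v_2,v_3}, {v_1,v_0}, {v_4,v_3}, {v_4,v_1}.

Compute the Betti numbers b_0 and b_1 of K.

b_0 = 1, b_1 = 1.

K has 5 vertices, 5 edges.
rank ∂_0 = 0, rank ∂_1 = 4 ⇒ b_0 = 5 − 0 − 4 = 1; all invariant factors of ∂_1 are 1 so no torsion. So H_0 ≅ Z.
rank ∂_1 = 4, rank ∂_2 = 0 ⇒ b_1 = 5 − 4 − 0 = 1. So H_1 ≅ Z.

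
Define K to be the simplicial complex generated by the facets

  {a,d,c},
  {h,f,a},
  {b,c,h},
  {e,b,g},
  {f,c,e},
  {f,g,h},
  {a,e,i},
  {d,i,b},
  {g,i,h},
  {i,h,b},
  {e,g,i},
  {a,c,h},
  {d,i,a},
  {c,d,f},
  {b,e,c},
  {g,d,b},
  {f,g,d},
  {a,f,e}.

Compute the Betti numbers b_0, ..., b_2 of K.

K has 9 vertices, 27 edges, 18 triangles.
rank ∂_0 = 0, rank ∂_1 = 8 ⇒ b_0 = 9 − 0 − 8 = 1; all invariant factors of ∂_1 are 1 so no torsion. So H_0 = Z.
rank ∂_1 = 8, rank ∂_2 = 18 ⇒ b_1 = 27 − 8 − 18 = 1; ∂_2 has invariant factor(s) [2] giving torsion. So H_1 = Z ⊕ Z/2.
rank ∂_2 = 18, rank ∂_3 = 0 ⇒ b_2 = 18 − 18 − 0 = 0. So H_2 = 0.

b_0 = 1, b_1 = 1, b_2 = 0.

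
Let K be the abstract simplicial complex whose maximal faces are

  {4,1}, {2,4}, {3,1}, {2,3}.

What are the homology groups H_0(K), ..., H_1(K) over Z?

We work with the vertex ordering 1 < 2 < 3 < 4. The simplices of K, each written with vertices in increasing order, are:

  0-simplices (4): [1], [2], [3], [4]
  1-simplices (4): [1,3], [1,4], [2,3], [2,4]

giving chain groups C_0 ≅ Z^4, C_1 ≅ Z^4.

Boundary ∂_1: C_1 → C_0 maps an edge to its endpoints' difference, ∂[p,q] = q − p. For instance
  ∂[1,4] = [4] − [1].
As a 4×4 matrix over Z this has rank 3, with invariant factors (1,1,1).

Now H_k = ker ∂_k / im ∂_{k+1}, so:

  H_0: rank C_0 − rank ∂_1 = 4 − 3 = 1, and the invariant factors of ∂_1 are all 1, so H_0 ≅ Z.
  H_1: rank ker ∂_1 − rank ∂_2 = (4 − 3) − 0 = 1, and there is no ∂_2, so H_1 ≅ Z.

(K is a triangulation of the circle S^1.)

H_0 = Z,  H_1 = Z.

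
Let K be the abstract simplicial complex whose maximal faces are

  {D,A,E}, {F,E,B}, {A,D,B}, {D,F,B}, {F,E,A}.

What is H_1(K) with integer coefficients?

We work with the vertex ordering A < B < D < E < F. The simplices of K, each written with vertices in increasing order, are:

  0-simplices (5): A, B, D, E, F
  1-simplices (10): AB, AD, AE, AF, BD, BE, BF, DE, DF, EF
  2-simplices (5): ABD, ADE, AEF, BDF, BEF

Hence C_0 ≅ Z^5, C_1 ≅ Z^10, C_2 ≅ Z^5.

∂_1: C_1 → C_0 sends each edge [p,q] (with p < q) to q − p. For instance
  ∂BF = F − B.
As a 5×10 matrix over Z this has rank 4, with invariant factors (1,1,1,1).

Boundary ∂_2: C_2 → C_1 acts by ∂[p,q,r] = [q,r] − [p,r] + [p,q]. For instance
  ∂ABD = BD − AD + AB,
  ∂ADE = DE − AE + AD.
The 10×5 boundary matrix has rank 5 and Smith normal form diag(1,1,1,1,1).

Now H_k = ker ∂_k / im ∂_{k+1}, so:

  H_1: rank ker ∂_1 − rank ∂_2 = (10 − 4) − 5 = 1, and the invariant factors of ∂_2 are all 1, so H_1 ≅ Z.

H_1 = Z.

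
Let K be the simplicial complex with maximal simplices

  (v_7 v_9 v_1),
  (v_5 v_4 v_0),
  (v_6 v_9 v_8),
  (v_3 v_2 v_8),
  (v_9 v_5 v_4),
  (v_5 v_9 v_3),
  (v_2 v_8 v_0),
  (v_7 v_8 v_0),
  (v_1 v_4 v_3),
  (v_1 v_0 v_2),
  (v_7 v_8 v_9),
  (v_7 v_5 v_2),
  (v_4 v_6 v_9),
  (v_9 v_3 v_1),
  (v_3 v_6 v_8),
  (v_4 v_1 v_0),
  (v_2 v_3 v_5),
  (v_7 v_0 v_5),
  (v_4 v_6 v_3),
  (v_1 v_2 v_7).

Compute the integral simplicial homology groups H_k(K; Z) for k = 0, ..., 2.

H_0 ≅ Z,  H_1 ≅ Z ⊕ Z_2,  H_2 = 0.

Order the vertices as v_0 < v_1 < v_2 < v_3 < v_4 < v_5 < v_6 < v_7 < v_8 < v_9. Listing each simplex with vertices in this order, K has dimension 2 with simplices:

  0-simplices (10): [v_0], [v_1], [v_2], [v_3], [v_4], [v_5], [v_6], [v_7], [v_8], [v_9]
  1-simplices (30): (30 of them)
  2-simplices (20): (20 of them)

Hence C_0 ≅ Z^10, C_1 ≅ Z^30, C_2 ≅ Z^20.

The boundary map ∂_1: C_1 → C_0 sends each edge [p,q] (with p < q) to q − p. For instance
  ∂[v_4,v_6] = [v_6] − [v_4].
The 10×30 boundary matrix has rank 9 and Smith normal form diag(1,1,1,1,1,1,1,1,1).

The boundary map ∂_2: C_2 → C_1 acts by ∂[p,q,r] = [q,r] − [p,r] + [p,q]. For instance
  ∂[v_1,v_3,v_9] = [v_3,v_9] − [v_1,v_9] + [v_1,v_3],
  ∂[v_2,v_3,v_5] = [v_3,v_5] − [v_2,v_5] + [v_2,v_3].
The resulting 30×20 matrix has rank 20, and its Smith normal form has invariant factors (1,1,1,1,1,1,1,1,1,1,1,1,1,1,1,1,1,1,1,2).

Now H_k = ker ∂_k / im ∂_{k+1}, so:

  H_0: rank C_0 − rank ∂_1 = 10 − 9 = 1, and the invariant factors of ∂_1 are all 1, so H_0 = Z.
  H_1: rank ker ∂_1 − rank ∂_2 = (30 − 9) − 20 = 1, and ∂_2 has invariant factor 2 > 1, so H_1 = Z ⊕ Z_2.
  H_2: rank ker ∂_2 − rank ∂_3 = (20 − 20) − 0 = 0, and there is no ∂_3, so H_2 = 0.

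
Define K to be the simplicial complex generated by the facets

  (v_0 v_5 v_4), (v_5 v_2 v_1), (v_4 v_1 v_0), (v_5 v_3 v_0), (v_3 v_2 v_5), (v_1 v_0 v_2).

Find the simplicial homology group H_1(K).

We work with the vertex ordering v_0 < v_1 < v_2 < v_3 < v_4 < v_5. The simplices of K, each written with vertices in increasing order, are:

  0-simplices (6): [v_0], [v_1], [v_2], [v_3], [v_4], [v_5]
  1-simplices (12): [v_0,v_1], [v_0,v_2], [v_0,v_3], [v_0,v_4], [v_0,v_5], [v_1,v_2], [v_1,v_4], [v_1,v_5], [v_2,v_3], [v_2,v_5], [v_3,v_5], [v_4,v_5]
  2-simplices (6): [v_0,v_1,v_2], [v_0,v_1,v_4], [v_0,v_3,v_5], [v_0,v_4,v_5], [v_1,v_2,v_5], [v_2,v_3,v_5]

so the chain groups are C_0 ≅ Z^6, C_1 ≅ Z^12, C_2 ≅ Z^6.

∂_1: C_1 → C_0 sends each edge [p,q] (with p < q) to q − p.
The resulting 6×12 matrix has rank 5, and its Smith normal form has invariant factors (1,1,1,1,1).

∂_2: C_2 → C_1 sends each 2-simplex [p,q,r] to [q,r] − [p,r] + [p,q]. For instance
  ∂[v_0,v_1,v_4] = [v_1,v_4] − [v_0,v_4] + [v_0,v_1],
  ∂[v_2,v_3,v_5] = [v_3,v_5] − [v_2,v_5] + [v_2,v_3].
As a 12×6 matrix over Z this has rank 6, with invariant factors (1,1,1,1,1,1).

From H_k ≅ ker(∂_k) / im(∂_{k+1}) we obtain:

  H_1: rank ker ∂_1 − rank ∂_2 = (12 − 5) − 6 = 1, and the invariant factors of ∂_2 are all 1, so H_1 ≅ Z.

H_1 ≅ Z.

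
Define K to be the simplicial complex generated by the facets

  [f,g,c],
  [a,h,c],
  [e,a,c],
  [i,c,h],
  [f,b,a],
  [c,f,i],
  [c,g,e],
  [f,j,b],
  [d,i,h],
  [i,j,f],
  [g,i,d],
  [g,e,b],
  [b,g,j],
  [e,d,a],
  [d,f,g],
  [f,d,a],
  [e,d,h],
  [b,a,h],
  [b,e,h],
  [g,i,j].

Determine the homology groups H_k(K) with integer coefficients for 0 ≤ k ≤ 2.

Fix the vertex order a < b < c < d < e < f < g < h < i < j and write every simplex with vertices in increasing order. Then dim K = 2 and the simplices of K are:

  0-simplices (10): a, b, c, d, e, f, g, h, i, j
  1-simplices (30): ab, ac, ad, ae, af, ah, be, bf, bg, bh, bj, ce, cf, cg, ch, ci, de, df, dg, dh, di, eg, eh, fg, fi, fj, gi, gj, hi, ij
  2-simplices (20): abf, abh, ace, ach, ade, adf, beg, beh, bfj, bgj, ceg, cfg, cfi, chi, deh, dfg, dgi, dhi, fij, gij

so the chain groups are C_0 ≅ Z^10, C_1 ≅ Z^30, C_2 ≅ Z^20.

The boundary map ∂_1: C_1 → C_0 sends each edge [p,q] (with p < q) to q − p.
The 10×30 boundary matrix has rank 9 and Smith normal form diag(1,1,1,1,1,1,1,1,1).

Boundary ∂_2: C_2 → C_1 maps a triangle to the signed sum of its edges. For instance
  ∂ace = ce − ae + ac,
  ∂bfj = fj − bj + bf.
As a 30×20 matrix over Z this has rank 20, with invariant factors (1,1,1,1,1,1,1,1,1,1,1,1,1,1,1,1,1,1,1,2).

Reading off H_k = ker ∂_k / im ∂_{k+1}:

  H_0: rank C_0 − rank ∂_1 = 10 − 9 = 1, and the invariant factors of ∂_1 are all 1, so H_0 = Z.
  H_1: rank ker ∂_1 − rank ∂_2 = (30 − 9) − 20 = 1, and ∂_2 has invariant factor 2 > 1, so H_1 = Z ⊕ Z/2Z.
  H_2: rank ker ∂_2 − rank ∂_3 = (20 − 20) − 0 = 0, and there is no ∂_3, so H_2 = 0.

H_0 = Z,  H_1 = Z ⊕ Z/2Z,  H_2 = 0.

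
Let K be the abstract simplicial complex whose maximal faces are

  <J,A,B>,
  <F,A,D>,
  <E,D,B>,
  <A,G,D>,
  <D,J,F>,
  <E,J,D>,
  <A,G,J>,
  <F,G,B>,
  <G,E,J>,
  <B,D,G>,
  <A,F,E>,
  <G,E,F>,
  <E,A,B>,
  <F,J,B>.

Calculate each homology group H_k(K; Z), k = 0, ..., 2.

H_0 ≅ Z,  H_1 ≅ Z^2,  H_2 ≅ Z.

K has 7 vertices, 21 edges, 14 triangles.
rank ∂_0 = 0, rank ∂_1 = 6 ⇒ b_0 = 7 − 0 − 6 = 1; all invariant factors of ∂_1 are 1 so no torsion. So H_0 = Z.
rank ∂_1 = 6, rank ∂_2 = 13 ⇒ b_1 = 21 − 6 − 13 = 2; all invariant factors of ∂_2 are 1 so no torsion. So H_1 = Z^2.
rank ∂_2 = 13, rank ∂_3 = 0 ⇒ b_2 = 14 − 13 − 0 = 1. So H_2 = Z.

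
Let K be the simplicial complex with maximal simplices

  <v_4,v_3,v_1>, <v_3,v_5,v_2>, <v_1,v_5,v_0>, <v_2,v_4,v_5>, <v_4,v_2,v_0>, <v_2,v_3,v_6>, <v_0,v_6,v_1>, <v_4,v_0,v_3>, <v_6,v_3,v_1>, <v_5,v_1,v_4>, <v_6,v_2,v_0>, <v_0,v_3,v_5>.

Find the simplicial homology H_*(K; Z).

H_0 = Z,  H_1 = Z/2,  H_2 = 0.

Order the vertices as v_0 < v_1 < v_2 < v_3 < v_4 < v_5 < v_6. Listing each simplex with vertices in this order, K has dimension 2 with simplices:

  0-simplices (7): [v_0], [v_1], [v_2], [v_3], [v_4], [v_5], [v_6]
  1-simplices (18): (18 of them)
  2-simplices (12): (12 of them)

Hence C_0 ≅ Z^7, C_1 ≅ Z^18, C_2 ≅ Z^12.

∂_1: C_1 → C_0 sends each edge [p,q] (with p < q) to q − p.
The 7×18 boundary matrix has rank 6 and Smith normal form diag(1,1,1,1,1,1).

∂_2: C_2 → C_1 acts by ∂[p,q,r] = [q,r] − [p,r] + [p,q]. For instance
  ∂[v_0,v_2,v_4] = [v_2,v_4] − [v_0,v_4] + [v_0,v_2],
  ∂[v_2,v_3,v_6] = [v_3,v_6] − [v_2,v_6] + [v_2,v_3].
As a 18×12 matrix over Z this has rank 12, with invariant factors (1,1,1,1,1,1,1,1,1,1,1,2).

Computing H_k = (kernel of ∂_k) / (image of ∂_{k+1}):

  H_0: rank C_0 − rank ∂_1 = 7 − 6 = 1, and the invariant factors of ∂_1 are all 1, so H_0 = Z.
  H_1: rank ker ∂_1 − rank ∂_2 = (18 − 6) − 12 = 0, and ∂_2 has invariant factor 2 > 1, so H_1 = Z/2.
  H_2: rank ker ∂_2 − rank ∂_3 = (12 − 12) − 0 = 0, and there is no ∂_3, so H_2 = 0.

As a check, the Euler characteristic is 7 − 18 + 12 = 1, which agrees with 1 − 0 + 0 = 1.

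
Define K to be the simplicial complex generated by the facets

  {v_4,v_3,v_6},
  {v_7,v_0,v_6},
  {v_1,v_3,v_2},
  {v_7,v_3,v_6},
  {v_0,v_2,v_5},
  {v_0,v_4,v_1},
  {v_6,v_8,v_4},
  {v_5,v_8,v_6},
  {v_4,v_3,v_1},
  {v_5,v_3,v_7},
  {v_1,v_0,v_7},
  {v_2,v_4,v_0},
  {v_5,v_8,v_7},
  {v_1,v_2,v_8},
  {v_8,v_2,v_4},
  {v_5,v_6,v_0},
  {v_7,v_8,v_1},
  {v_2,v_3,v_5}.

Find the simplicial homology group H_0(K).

We work with the vertex ordering v_0 < v_1 < v_2 < v_3 < v_4 < v_5 < v_6 < v_7 < v_8. The simplices of K, each written with vertices in increasing order, are:

  0-simplices (9): [v_0], [v_1], [v_2], [v_3], [v_4], [v_5], [v_6], [v_7], [v_8]
  1-simplices (27): (27 of them)
  2-simplices (18): (18 of them)

so the chain groups are C_0 ≅ Z^9, C_1 ≅ Z^27, C_2 ≅ Z^18.

The boundary map ∂_1: C_1 → C_0 sends each edge [p,q] (with p < q) to q − p. For instance
  ∂[v_0,v_1] = [v_1] − [v_0].
As a 9×27 matrix over Z this has rank 8, with invariant factors (1,1,1,1,1,1,1,1).

Boundary ∂_2: C_2 → C_1 acts by ∂[p,q,r] = [q,r] − [p,r] + [p,q]. For instance
  ∂[v_3,v_6,v_7] = [v_6,v_7] − [v_3,v_7] + [v_3,v_6],
  ∂[v_1,v_2,v_3] = [v_2,v_3] − [v_1,v_3] + [v_1,v_2].
The 27×18 boundary matrix has rank 18 and Smith normal form diag(1,1,1,1,1,1,1,1,1,1,1,1,1,1,1,1,1,2).

Reading off H_k = ker ∂_k / im ∂_{k+1}:

  H_0: rank C_0 − rank ∂_1 = 9 − 8 = 1, and the invariant factors of ∂_1 are all 1, so H_0 ≅ Z.

(K is a triangulation of the Klein bottle.)

H_0 = Z.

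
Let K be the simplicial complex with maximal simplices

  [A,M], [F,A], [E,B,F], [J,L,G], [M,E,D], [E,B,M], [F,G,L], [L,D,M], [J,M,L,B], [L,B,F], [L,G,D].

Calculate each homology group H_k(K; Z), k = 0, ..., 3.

H_0 = Z,  H_1 = Z,  H_2 = 0,  H_3 = 0.

Order the vertices as A < B < D < E < F < G < J < L < M. Listing each simplex with vertices in this order, K has dimension 3 with simplices:

  0-simplices (9): A, B, D, E, F, G, J, L, M
  1-simplices (20): AF, AM, BE, BF, BJ, BL, BM, DE, DG, DL, DM, EF, EM, FG, FL, GJ, GL, JL, JM, LM
  2-simplices (12): BEF, BEM, BFL, BJL, BJM, BLM, DEM, DGL, DLM, FGL, GJL, JLM
  3-simplices (1): BJLM

Hence C_0 ≅ Z^9, C_1 ≅ Z^20, C_2 ≅ Z^12, C_3 ≅ Z^1.

Boundary ∂_1: C_1 → C_0 is given by ∂[p,q] = [q] − [p]. For instance
  ∂DM = M − D.
As a 9×20 matrix over Z this has rank 8, with invariant factors (1,1,1,1,1,1,1,1).

∂_2: C_2 → C_1 sends each 2-simplex [p,q,r] to [q,r] − [p,r] + [p,q]. For instance
  ∂BJL = JL − BL + BJ,
  ∂BLM = LM − BM + BL.
As a 20×12 matrix over Z this has rank 11, with invariant factors (1,1,1,1,1,1,1,1,1,1,1).

Boundary ∂_3: C_3 → C_2 sends each 3-simplex σ to the alternating sum Σ_i (−1)^i (σ with its i-th vertex removed). For instance
  ∂BJLM = JLM − BLM + BJM − BJL.
This gives a 12×1 integer matrix of rank 1; reducing to Smith normal form yields diagonal entries (1).

Reading off H_k = ker ∂_k / im ∂_{k+1}:

  H_0: rank C_0 − rank ∂_1 = 9 − 8 = 1, and the invariant factors of ∂_1 are all 1, so H_0 = Z.
  H_1: rank ker ∂_1 − rank ∂_2 = (20 − 8) − 11 = 1, and the invariant factors of ∂_2 are all 1, so H_1 = Z.
  H_2: rank ker ∂_2 − rank ∂_3 = (12 − 11) − 1 = 0, and the invariant factors of ∂_3 are all 1, so H_2 = 0.
  H_3: rank ker ∂_3 − rank ∂_4 = (1 − 1) − 0 = 0, and there is no ∂_4, so H_3 = 0.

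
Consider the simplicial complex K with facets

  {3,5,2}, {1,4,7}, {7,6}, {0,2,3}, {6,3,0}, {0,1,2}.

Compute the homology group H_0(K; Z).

Fix the vertex order 0 < 1 < 2 < 3 < 4 < 5 < 6 < 7 and write every simplex with vertices in increasing order. Then dim K = 2 and the simplices of K are:

  0-simplices (8): [0], [1], [2], [3], [4], [5], [6], [7]
  1-simplices (13): [0,1], [0,2], [0,3], [0,6], [1,2], [1,4], [1,7], [2,3], [2,5], [3,5], [3,6], [4,7], [6,7]
  2-simplices (5): [0,1,2], [0,2,3], [0,3,6], [1,4,7], [2,3,5]

so the chain groups are C_0 ≅ Z^8, C_1 ≅ Z^13, C_2 ≅ Z^5.

Boundary ∂_1: C_1 → C_0 is given by ∂[p,q] = [q] − [p]. For instance
  ∂[6,7] = [7] − [6].
The 8×13 boundary matrix has rank 7 and Smith normal form diag(1,1,1,1,1,1,1).

The boundary map ∂_2: C_2 → C_1 maps a triangle to the signed sum of its edges. For instance
  ∂[0,2,3] = [2,3] − [0,3] + [0,2],
  ∂[0,1,2] = [1,2] − [0,2] + [0,1].
This gives a 13×5 integer matrix of rank 5; reducing to Smith normal form yields diagonal entries (1,1,1,1,1).

Computing H_k = (kernel of ∂_k) / (image of ∂_{k+1}):

  H_0: rank C_0 − rank ∂_1 = 8 − 7 = 1, and the invariant factors of ∂_1 are all 1, so H_0 = Z.

H_0 = Z.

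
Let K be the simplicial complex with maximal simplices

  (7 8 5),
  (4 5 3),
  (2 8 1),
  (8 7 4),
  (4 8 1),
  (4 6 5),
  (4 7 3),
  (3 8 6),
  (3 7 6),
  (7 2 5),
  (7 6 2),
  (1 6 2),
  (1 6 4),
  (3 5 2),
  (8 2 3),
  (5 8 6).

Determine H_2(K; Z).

H_2 ≅ Z.

K has 8 vertices, 24 edges, 16 triangles.
rank ∂_2 = 15, rank ∂_3 = 0 ⇒ b_2 = 16 − 15 − 0 = 1. So H_2 = Z.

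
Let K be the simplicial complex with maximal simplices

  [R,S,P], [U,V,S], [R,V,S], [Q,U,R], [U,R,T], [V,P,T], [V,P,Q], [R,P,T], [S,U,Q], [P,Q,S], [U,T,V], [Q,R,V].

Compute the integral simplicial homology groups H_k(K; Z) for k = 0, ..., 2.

H_0 = Z,  H_1 = Z/2Z,  H_2 = 0.

We work with the vertex ordering P < Q < R < S < T < U < V. The simplices of K, each written with vertices in increasing order, are:

  0-simplices (7): P, Q, R, S, T, U, V
  1-simplices (18): PQ, PR, PS, PT, PV, QR, QS, QU, QV, RS, RT, RU, RV, SU, SV, TU, TV, UV
  2-simplices (12): PQS, PQV, PRS, PRT, PTV, QRU, QRV, QSU, RSV, RTU, SUV, TUV

giving chain groups C_0 ≅ Z^7, C_1 ≅ Z^18, C_2 ≅ Z^12.

Boundary ∂_1: C_1 → C_0 sends each edge [p,q] (with p < q) to q − p. For instance
  ∂TV = V − T.
The resulting 7×18 matrix has rank 6, and its Smith normal form has invariant factors (1,1,1,1,1,1).

∂_2: C_2 → C_1 maps a triangle to the signed sum of its edges. For instance
  ∂QSU = SU − QU + QS,
  ∂RSV = SV − RV + RS.
As a 18×12 matrix over Z this has rank 12, with invariant factors (1,1,1,1,1,1,1,1,1,1,1,2).

Computing H_k = (kernel of ∂_k) / (image of ∂_{k+1}):

  H_0: rank C_0 − rank ∂_1 = 7 − 6 = 1, and the invariant factors of ∂_1 are all 1, so H_0 ≅ Z.
  H_1: rank ker ∂_1 − rank ∂_2 = (18 − 6) − 12 = 0, and ∂_2 has invariant factor 2 > 1, so H_1 ≅ Z/2Z.
  H_2: rank ker ∂_2 − rank ∂_3 = (12 − 12) − 0 = 0, and there is no ∂_3, so H_2 ≅ 0.

(K is a triangulation of the real projective plane RP^2.)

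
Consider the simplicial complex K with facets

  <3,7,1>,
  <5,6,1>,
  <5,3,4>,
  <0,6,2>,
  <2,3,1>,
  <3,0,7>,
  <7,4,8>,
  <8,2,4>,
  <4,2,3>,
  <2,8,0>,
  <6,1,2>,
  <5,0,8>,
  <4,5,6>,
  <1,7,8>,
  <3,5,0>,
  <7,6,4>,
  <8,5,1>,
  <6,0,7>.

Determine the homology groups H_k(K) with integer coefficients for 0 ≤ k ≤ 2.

H_0 = Z,  H_1 = Z^2,  H_2 = Z.

Fix the vertex order 0 < 1 < 2 < 3 < 4 < 5 < 6 < 7 < 8 and write every simplex with vertices in increasing order. Then dim K = 2 and the simplices of K are:

  0-simplices (9): [0], [1], [2], [3], [4], [5], [6], [7], [8]
  1-simplices (27): (27 of them)
  2-simplices (18): [0,2,6], [0,2,8], [0,3,5], [0,3,7], [0,5,8], [0,6,7], [1,2,3], [1,2,6], [1,3,7], [1,5,6], [1,5,8], [1,7,8], [2,3,4], [2,4,8], [3,4,5], [4,5,6], [4,6,7], [4,7,8]

giving chain groups C_0 ≅ Z^9, C_1 ≅ Z^27, C_2 ≅ Z^18.

∂_1: C_1 → C_0 sends each edge [p,q] (with p < q) to q − p. For instance
  ∂[0,8] = [8] − [0].
As a 9×27 matrix over Z this has rank 8, with invariant factors (1,1,1,1,1,1,1,1).

The boundary map ∂_2: C_2 → C_1 sends each 2-simplex [p,q,r] to [q,r] − [p,r] + [p,q]. For instance
  ∂[4,5,6] = [5,6] − [4,6] + [4,5],
  ∂[1,5,8] = [5,8] − [1,8] + [1,5].
As a 27×18 matrix over Z this has rank 17, with invariant factors (1,1,1,1,1,1,1,1,1,1,1,1,1,1,1,1,1).

Now H_k = ker ∂_k / im ∂_{k+1}, so:

  H_0: rank C_0 − rank ∂_1 = 9 − 8 = 1, and the invariant factors of ∂_1 are all 1, so H_0 = Z.
  H_1: rank ker ∂_1 − rank ∂_2 = (27 − 8) − 17 = 2, and the invariant factors of ∂_2 are all 1, so H_1 = Z^2.
  H_2: rank ker ∂_2 − rank ∂_3 = (18 − 17) − 0 = 1, and there is no ∂_3, so H_2 = Z.

(K is a triangulation of the torus T^2.)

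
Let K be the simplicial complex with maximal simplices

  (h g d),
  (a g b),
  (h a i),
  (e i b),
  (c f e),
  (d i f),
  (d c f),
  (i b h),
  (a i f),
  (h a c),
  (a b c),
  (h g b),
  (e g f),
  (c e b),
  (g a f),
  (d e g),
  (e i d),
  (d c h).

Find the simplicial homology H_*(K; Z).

H_0 = Z,  H_1 = Z ⊕ Z/2,  H_2 = 0.

We work with the vertex ordering a < b < c < d < e < f < g < h < i. The simplices of K, each written with vertices in increasing order, are:

  0-simplices (9): a, b, c, d, e, f, g, h, i
  1-simplices (27): ab, ac, af, ag, ah, ai, bc, be, bg, bh, bi, cd, ce, cf, ch, de, df, dg, dh, di, ef, eg, ei, fg, fi, gh, hi
  2-simplices (18): abc, abg, ach, afg, afi, ahi, bce, bei, bgh, bhi, cdf, cdh, cef, deg, dei, dfi, dgh, efg

Hence C_0 ≅ Z^9, C_1 ≅ Z^27, C_2 ≅ Z^18.

∂_1: C_1 → C_0 maps an edge to its endpoints' difference, ∂[p,q] = q − p.
The resulting 9×27 matrix has rank 8, and its Smith normal form has invariant factors (1,1,1,1,1,1,1,1).

The boundary map ∂_2: C_2 → C_1 maps a triangle to the signed sum of its edges. For instance
  ∂bei = ei − bi + be,
  ∂cdf = df − cf + cd.
The 27×18 boundary matrix has rank 18 and Smith normal form diag(1,1,1,1,1,1,1,1,1,1,1,1,1,1,1,1,1,2).

Reading off H_k = ker ∂_k / im ∂_{k+1}:

  H_0: rank C_0 − rank ∂_1 = 9 − 8 = 1, and the invariant factors of ∂_1 are all 1, so H_0 = Z.
  H_1: rank ker ∂_1 − rank ∂_2 = (27 − 8) − 18 = 1, and ∂_2 has invariant factor 2 > 1, so H_1 = Z ⊕ Z/2.
  H_2: rank ker ∂_2 − rank ∂_3 = (18 − 18) − 0 = 0, and there is no ∂_3, so H_2 = 0.

As a check, the Euler characteristic is 9 − 27 + 18 = 0, which agrees with 1 − 1 + 0 = 0.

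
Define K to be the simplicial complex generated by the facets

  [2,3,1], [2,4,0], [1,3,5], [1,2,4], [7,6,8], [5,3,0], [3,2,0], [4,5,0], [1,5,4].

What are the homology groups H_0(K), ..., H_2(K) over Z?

H_0 = Z^2,  H_1 = 0,  H_2 = Z.

Take the total order 0 < 1 < 2 < 3 < 4 < 5 < 6 < 7 < 8 on the vertex set. Then K (dimension 2) consists of the simplices:

  0-simplices (9): [0], [1], [2], [3], [4], [5], [6], [7], [8]
  1-simplices (15): [0,2], [0,3], [0,4], [0,5], [1,2], [1,3], [1,4], [1,5], [2,3], [2,4], [3,5], [4,5], [6,7], [6,8], [7,8]
  2-simplices (9): [0,2,3], [0,2,4], [0,3,5], [0,4,5], [1,2,3], [1,2,4], [1,3,5], [1,4,5], [6,7,8]

giving chain groups C_0 ≅ Z^9, C_1 ≅ Z^15, C_2 ≅ Z^9.

The boundary map ∂_1: C_1 → C_0 sends each edge [p,q] (with p < q) to q − p.
The resulting 9×15 matrix has rank 7, and its Smith normal form has invariant factors (1,1,1,1,1,1,1).

Boundary ∂_2: C_2 → C_1 sends each 2-simplex [p,q,r] to [q,r] − [p,r] + [p,q]. For instance
  ∂[0,2,4] = [2,4] − [0,4] + [0,2],
  ∂[6,7,8] = [7,8] − [6,8] + [6,7].
As a 15×9 matrix over Z this has rank 8, with invariant factors (1,1,1,1,1,1,1,1).

Reading off H_k = ker ∂_k / im ∂_{k+1}:

  H_0: rank C_0 − rank ∂_1 = 9 − 7 = 2, and the invariant factors of ∂_1 are all 1, so H_0 = Z^2.
  H_1: rank ker ∂_1 − rank ∂_2 = (15 − 7) − 8 = 0, and the invariant factors of ∂_2 are all 1, so H_1 = 0.
  H_2: rank ker ∂_2 − rank ∂_3 = (9 − 8) − 0 = 1, and there is no ∂_3, so H_2 = Z.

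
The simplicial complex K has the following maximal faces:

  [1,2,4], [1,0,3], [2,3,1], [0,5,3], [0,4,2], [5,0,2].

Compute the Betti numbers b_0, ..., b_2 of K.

b_0 = 1, b_1 = 1, b_2 = 0.

Take the total order 0 < 1 < 2 < 3 < 4 < 5 on the vertex set. Then K (dimension 2) consists of the simplices:

  0-simplices (6): [0], [1], [2], [3], [4], [5]
  1-simplices (12): [0,1], [0,2], [0,3], [0,4], [0,5], [1,2], [1,3], [1,4], [2,3], [2,4], [2,5], [3,5]
  2-simplices (6): [0,1,3], [0,2,4], [0,2,5], [0,3,5], [1,2,3], [1,2,4]

Hence C_0 ≅ Z^6, C_1 ≅ Z^12, C_2 ≅ Z^6.

∂_1: C_1 → C_0 sends each edge [p,q] (with p < q) to q − p.
The 6×12 boundary matrix has rank 5 and Smith normal form diag(1,1,1,1,1).

∂_2: C_2 → C_1 acts by ∂[p,q,r] = [q,r] − [p,r] + [p,q]. For instance
  ∂[1,2,3] = [2,3] − [1,3] + [1,2],
  ∂[0,1,3] = [1,3] − [0,3] + [0,1].
As a 12×6 matrix over Z this has rank 6, with invariant factors (1,1,1,1,1,1).

Computing H_k = (kernel of ∂_k) / (image of ∂_{k+1}):

  H_0: rank C_0 − rank ∂_1 = 6 − 5 = 1, and the invariant factors of ∂_1 are all 1, so H_0 = Z.
  H_1: rank ker ∂_1 − rank ∂_2 = (12 − 5) − 6 = 1, and the invariant factors of ∂_2 are all 1, so H_1 = Z.
  H_2: rank ker ∂_2 − rank ∂_3 = (6 − 6) − 0 = 0, and there is no ∂_3, so H_2 = 0.

As a check, the Euler characteristic is 6 − 12 + 6 = 0, which agrees with 1 − 1 + 0 = 0.
(K is a triangulation of the cylinder S^1 x I.)

Hence the Betti numbers are b_0 = 1, b_1 = 1, b_2 = 0.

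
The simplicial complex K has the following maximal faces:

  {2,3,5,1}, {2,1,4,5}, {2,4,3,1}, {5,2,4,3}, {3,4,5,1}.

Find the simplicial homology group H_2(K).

Order the vertices as 1 < 2 < 3 < 4 < 5. Listing each simplex with vertices in this order, K has dimension 3 with simplices:

  0-simplices (5): [1], [2], [3], [4], [5]
  1-simplices (10): [1,2], [1,3], [1,4], [1,5], [2,3], [2,4], [2,5], [3,4], [3,5], [4,5]
  2-simplices (10): [1,2,3], [1,2,4], [1,2,5], [1,3,4], [1,3,5], [1,4,5], [2,3,4], [2,3,5], [2,4,5], [3,4,5]
  3-simplices (5): [1,2,3,4], [1,2,3,5], [1,2,4,5], [1,3,4,5], [2,3,4,5]

so the chain groups are C_0 ≅ Z^5, C_1 ≅ Z^10, C_2 ≅ Z^10, C_3 ≅ Z^5.

The boundary map ∂_1: C_1 → C_0 is given by ∂[p,q] = [q] − [p].
The resulting 5×10 matrix has rank 4, and its Smith normal form has invariant factors (1,1,1,1).

Boundary ∂_2: C_2 → C_1 acts by ∂[p,q,r] = [q,r] − [p,r] + [p,q]. For instance
  ∂[1,2,5] = [2,5] − [1,5] + [1,2],
  ∂[1,4,5] = [4,5] − [1,5] + [1,4].
The resulting 10×10 matrix has rank 6, and its Smith normal form has invariant factors (1,1,1,1,1,1).

The boundary map ∂_3: C_3 → C_2 sends each 3-simplex σ to the alternating sum Σ_i (−1)^i (σ with its i-th vertex removed). For instance
  ∂[1,3,4,5] = [3,4,5] − [1,4,5] + [1,3,5] − [1,3,4],
  ∂[1,2,3,5] = [2,3,5] − [1,3,5] + [1,2,5] − [1,2,3].
The 10×5 boundary matrix has rank 4 and Smith normal form diag(1,1,1,1).

Reading off H_k = ker ∂_k / im ∂_{k+1}:

  H_2: rank ker ∂_2 − rank ∂_3 = (10 − 6) − 4 = 0, and the invariant factors of ∂_3 are all 1, so H_2 ≅ 0.

H_2 ≅ 0.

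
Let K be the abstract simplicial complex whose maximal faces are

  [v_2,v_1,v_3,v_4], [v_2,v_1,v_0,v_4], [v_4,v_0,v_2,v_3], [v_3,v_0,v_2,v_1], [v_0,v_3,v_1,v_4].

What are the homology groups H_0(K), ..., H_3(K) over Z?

K has 5 vertices, 10 edges, 10 triangles, 5 3-simplices.
rank ∂_0 = 0, rank ∂_1 = 4 ⇒ b_0 = 5 − 0 − 4 = 1; all invariant factors of ∂_1 are 1 so no torsion. So H_0 = Z.
rank ∂_1 = 4, rank ∂_2 = 6 ⇒ b_1 = 10 − 4 − 6 = 0; all invariant factors of ∂_2 are 1 so no torsion. So H_1 = 0.
rank ∂_2 = 6, rank ∂_3 = 4 ⇒ b_2 = 10 − 6 − 4 = 0; all invariant factors of ∂_3 are 1 so no torsion. So H_2 = 0.
rank ∂_3 = 4, rank ∂_4 = 0 ⇒ b_3 = 5 − 4 − 0 = 1. So H_3 = Z.

H_0 = Z,  H_1 = 0,  H_2 = 0,  H_3 = Z.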